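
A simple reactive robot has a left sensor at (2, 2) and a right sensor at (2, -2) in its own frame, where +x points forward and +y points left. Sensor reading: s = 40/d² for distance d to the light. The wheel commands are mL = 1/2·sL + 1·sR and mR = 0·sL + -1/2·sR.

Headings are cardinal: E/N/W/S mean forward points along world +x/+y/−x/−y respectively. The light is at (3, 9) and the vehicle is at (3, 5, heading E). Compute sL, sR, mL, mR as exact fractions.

left sensor world pos  = (5, 7); dL² = 8
right sensor world pos = (5, 3); dR² = 40
sL = 40/8 = 5
sR = 40/40 = 1
mL = 1/2·sL + 1·sR = 7/2
mR = 0·sL + -1/2·sR = -1/2

5 1 7/2 -1/2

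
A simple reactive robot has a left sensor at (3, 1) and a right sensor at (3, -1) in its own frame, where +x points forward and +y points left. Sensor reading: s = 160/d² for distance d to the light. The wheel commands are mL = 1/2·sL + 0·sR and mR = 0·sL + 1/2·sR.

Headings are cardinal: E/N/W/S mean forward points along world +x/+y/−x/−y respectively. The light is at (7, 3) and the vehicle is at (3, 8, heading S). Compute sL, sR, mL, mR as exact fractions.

160/13 160/29 80/13 80/29

left sensor world pos  = (4, 5); dL² = 13
right sensor world pos = (2, 5); dR² = 29
sL = 160/13 = 160/13
sR = 160/29 = 160/29
mL = 1/2·sL + 0·sR = 80/13
mR = 0·sL + 1/2·sR = 80/29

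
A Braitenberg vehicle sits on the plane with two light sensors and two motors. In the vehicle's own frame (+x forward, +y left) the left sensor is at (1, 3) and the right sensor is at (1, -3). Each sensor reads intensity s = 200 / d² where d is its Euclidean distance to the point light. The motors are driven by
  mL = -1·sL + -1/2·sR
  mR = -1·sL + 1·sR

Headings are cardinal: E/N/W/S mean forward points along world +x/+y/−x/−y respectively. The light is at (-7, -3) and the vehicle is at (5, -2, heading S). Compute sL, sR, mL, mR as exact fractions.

left sensor world pos  = (8, -3); dL² = 225
right sensor world pos = (2, -3); dR² = 81
sL = 200/225 = 8/9
sR = 200/81 = 200/81
mL = -1·sL + -1/2·sR = -172/81
mR = -1·sL + 1·sR = 128/81

8/9 200/81 -172/81 128/81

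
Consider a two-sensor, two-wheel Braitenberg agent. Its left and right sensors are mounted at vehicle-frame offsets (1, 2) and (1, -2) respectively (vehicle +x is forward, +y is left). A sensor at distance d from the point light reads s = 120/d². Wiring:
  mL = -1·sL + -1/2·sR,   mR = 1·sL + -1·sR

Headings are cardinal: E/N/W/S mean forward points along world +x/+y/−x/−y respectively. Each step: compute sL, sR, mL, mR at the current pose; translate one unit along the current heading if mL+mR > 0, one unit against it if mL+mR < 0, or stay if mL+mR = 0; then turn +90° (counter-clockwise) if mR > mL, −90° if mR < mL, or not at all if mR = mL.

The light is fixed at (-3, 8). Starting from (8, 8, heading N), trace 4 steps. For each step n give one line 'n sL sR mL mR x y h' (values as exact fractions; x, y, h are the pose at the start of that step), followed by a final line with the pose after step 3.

n=0: pose=(8,8,N); sL=60/41, sR=12/17; mL=-1266/697, mR=528/697; mL+mR=-18/17 → advance -1; mR−mL=1794/697 → turn +1·90°
n=1: pose=(8,7,W); sL=120/109, sR=120/101; mL=-18660/11009, mR=-960/11009; mL+mR=-180/101 → advance -1; mR−mL=17700/11009 → turn +1·90°
n=2: pose=(9,7,S); sL=3/5, sR=15/13; mL=-153/130, mR=-36/65; mL+mR=-45/26 → advance -1; mR−mL=81/130 → turn +1·90°
n=3: pose=(9,8,E); sL=120/173, sR=120/173; mL=-180/173, mR=0; mL+mR=-180/173 → advance -1; mR−mL=180/173 → turn +1·90°

0 60/41 12/17 -1266/697 528/697 8 8 N
1 120/109 120/101 -18660/11009 -960/11009 8 7 W
2 3/5 15/13 -153/130 -36/65 9 7 S
3 120/173 120/173 -180/173 0 9 8 E
final 8 8 N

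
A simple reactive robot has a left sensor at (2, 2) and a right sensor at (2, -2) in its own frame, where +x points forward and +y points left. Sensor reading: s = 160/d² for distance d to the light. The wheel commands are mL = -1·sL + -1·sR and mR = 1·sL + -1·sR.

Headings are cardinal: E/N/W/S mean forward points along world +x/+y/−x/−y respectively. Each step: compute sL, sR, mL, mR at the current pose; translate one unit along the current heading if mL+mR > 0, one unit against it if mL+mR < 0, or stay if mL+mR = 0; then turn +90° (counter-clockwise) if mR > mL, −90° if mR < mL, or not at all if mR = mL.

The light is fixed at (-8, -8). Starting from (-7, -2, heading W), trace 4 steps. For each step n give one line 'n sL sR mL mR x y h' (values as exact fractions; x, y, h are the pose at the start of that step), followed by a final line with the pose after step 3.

0 160/17 32/13 -2624/221 1536/221 -7 -2 W
1 5 10 -15 -5 -6 -2 S
2 160/97 160/41 -22080/3977 -8960/3977 -6 -1 E
3 80/41 16/9 -1376/369 64/369 -7 -1 N
final -7 -2 W

n=0: pose=(-7,-2,W); sL=160/17, sR=32/13; mL=-2624/221, mR=1536/221; mL+mR=-64/13 → advance -1; mR−mL=320/17 → turn +1·90°
n=1: pose=(-6,-2,S); sL=5, sR=10; mL=-15, mR=-5; mL+mR=-20 → advance -1; mR−mL=10 → turn +1·90°
n=2: pose=(-6,-1,E); sL=160/97, sR=160/41; mL=-22080/3977, mR=-8960/3977; mL+mR=-320/41 → advance -1; mR−mL=320/97 → turn +1·90°
n=3: pose=(-7,-1,N); sL=80/41, sR=16/9; mL=-1376/369, mR=64/369; mL+mR=-32/9 → advance -1; mR−mL=160/41 → turn +1·90°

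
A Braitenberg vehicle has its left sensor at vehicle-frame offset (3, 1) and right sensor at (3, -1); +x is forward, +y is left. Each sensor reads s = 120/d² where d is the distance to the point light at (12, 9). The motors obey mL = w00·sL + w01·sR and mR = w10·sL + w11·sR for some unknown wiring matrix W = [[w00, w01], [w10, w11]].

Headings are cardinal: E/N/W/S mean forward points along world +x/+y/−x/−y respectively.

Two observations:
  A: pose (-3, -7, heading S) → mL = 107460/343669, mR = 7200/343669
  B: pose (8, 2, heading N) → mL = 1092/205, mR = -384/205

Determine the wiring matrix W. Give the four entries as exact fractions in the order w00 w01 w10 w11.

obs A: pose=(-3,-7,S) → sL=120/557, sR=120/617, mL=107460/343669, mR=7200/343669
obs B: pose=(8,2,N) → sL=120/41, sR=24/5, mL=1092/205, mR=-384/205
sensor matrix S = [[120/557, 120/617], [120/41, 24/5]]; det S = 6550272/14090429
solve [mL_A; mL_B] = S·[w00; w01] and [mR_A; mR_B] = S·[w10; w11]:
  w00 = 1, w01 = 1/2, w10 = 1, w11 = -1

1 1/2 1 -1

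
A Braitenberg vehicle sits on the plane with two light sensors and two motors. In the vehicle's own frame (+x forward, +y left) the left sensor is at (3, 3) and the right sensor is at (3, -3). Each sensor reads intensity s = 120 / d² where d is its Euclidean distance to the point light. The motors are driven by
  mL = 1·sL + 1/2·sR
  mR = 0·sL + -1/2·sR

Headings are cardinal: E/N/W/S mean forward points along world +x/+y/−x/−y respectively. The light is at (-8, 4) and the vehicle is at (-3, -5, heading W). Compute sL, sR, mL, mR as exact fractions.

30/37 3 171/74 -3/2

left sensor world pos  = (-6, -8); dL² = 148
right sensor world pos = (-6, -2); dR² = 40
sL = 120/148 = 30/37
sR = 120/40 = 3
mL = 1·sL + 1/2·sR = 171/74
mR = 0·sL + -1/2·sR = -3/2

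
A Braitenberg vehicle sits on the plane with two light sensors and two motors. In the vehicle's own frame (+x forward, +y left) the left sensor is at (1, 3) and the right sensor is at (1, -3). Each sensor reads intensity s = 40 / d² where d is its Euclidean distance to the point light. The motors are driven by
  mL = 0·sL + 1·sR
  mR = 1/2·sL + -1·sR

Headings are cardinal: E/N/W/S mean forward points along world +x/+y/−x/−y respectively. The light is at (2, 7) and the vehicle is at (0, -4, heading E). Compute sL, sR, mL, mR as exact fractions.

8/13 40/197 40/197 268/2561

left sensor world pos  = (1, -1); dL² = 65
right sensor world pos = (1, -7); dR² = 197
sL = 40/65 = 8/13
sR = 40/197 = 40/197
mL = 0·sL + 1·sR = 40/197
mR = 1/2·sL + -1·sR = 268/2561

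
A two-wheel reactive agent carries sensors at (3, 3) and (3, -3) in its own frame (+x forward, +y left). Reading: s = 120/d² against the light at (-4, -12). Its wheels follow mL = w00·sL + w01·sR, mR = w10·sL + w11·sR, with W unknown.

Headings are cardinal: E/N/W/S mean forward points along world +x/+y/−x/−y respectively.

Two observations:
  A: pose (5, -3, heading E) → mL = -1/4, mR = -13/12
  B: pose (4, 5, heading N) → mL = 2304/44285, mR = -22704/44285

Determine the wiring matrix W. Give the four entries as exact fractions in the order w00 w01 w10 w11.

obs A: pose=(5,-3,E) → sL=5/12, sR=2/3, mL=-1/4, mR=-13/12
obs B: pose=(4,5,N) → sL=24/85, sR=120/521, mL=2304/44285, mR=-22704/44285
sensor matrix S = [[5/12, 2/3], [24/85, 120/521]]; det S = -4086/44285
solve [mL_A; mL_B] = S·[w00; w01] and [mR_A; mR_B] = S·[w10; w11]:
  w00 = 1, w01 = -1, w10 = -1, w11 = -1

1 -1 -1 -1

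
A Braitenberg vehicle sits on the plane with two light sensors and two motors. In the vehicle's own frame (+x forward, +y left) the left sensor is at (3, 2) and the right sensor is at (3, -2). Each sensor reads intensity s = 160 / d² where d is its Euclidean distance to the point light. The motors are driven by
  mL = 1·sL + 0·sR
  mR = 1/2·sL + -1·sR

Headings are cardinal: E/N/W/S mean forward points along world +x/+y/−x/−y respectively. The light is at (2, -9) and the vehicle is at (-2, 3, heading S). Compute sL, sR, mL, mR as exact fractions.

32/17 160/117 32/17 -848/1989

left sensor world pos  = (0, 0); dL² = 85
right sensor world pos = (-4, 0); dR² = 117
sL = 160/85 = 32/17
sR = 160/117 = 160/117
mL = 1·sL + 0·sR = 32/17
mR = 1/2·sL + -1·sR = -848/1989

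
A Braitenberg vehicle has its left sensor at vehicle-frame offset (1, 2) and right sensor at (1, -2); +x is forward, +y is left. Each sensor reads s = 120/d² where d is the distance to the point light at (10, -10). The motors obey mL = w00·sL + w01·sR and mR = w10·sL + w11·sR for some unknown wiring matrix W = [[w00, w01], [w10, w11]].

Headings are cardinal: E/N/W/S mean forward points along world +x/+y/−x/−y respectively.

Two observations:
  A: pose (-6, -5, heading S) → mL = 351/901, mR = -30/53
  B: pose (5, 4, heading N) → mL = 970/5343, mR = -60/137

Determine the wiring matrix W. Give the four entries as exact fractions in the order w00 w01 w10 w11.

obs A: pose=(-6,-5,S) → sL=30/53, sR=6/17, mL=351/901, mR=-30/53
obs B: pose=(5,4,N) → sL=60/137, sR=20/39, mL=970/5343, mR=-60/137
sensor matrix S = [[30/53, 6/17], [60/137, 20/39]]; det S = 217760/1604681
solve [mL_A; mL_B] = S·[w00; w01] and [mR_A; mR_B] = S·[w10; w11]:
  w00 = 1, w01 = -1/2, w10 = -1, w11 = 0

1 -1/2 -1 0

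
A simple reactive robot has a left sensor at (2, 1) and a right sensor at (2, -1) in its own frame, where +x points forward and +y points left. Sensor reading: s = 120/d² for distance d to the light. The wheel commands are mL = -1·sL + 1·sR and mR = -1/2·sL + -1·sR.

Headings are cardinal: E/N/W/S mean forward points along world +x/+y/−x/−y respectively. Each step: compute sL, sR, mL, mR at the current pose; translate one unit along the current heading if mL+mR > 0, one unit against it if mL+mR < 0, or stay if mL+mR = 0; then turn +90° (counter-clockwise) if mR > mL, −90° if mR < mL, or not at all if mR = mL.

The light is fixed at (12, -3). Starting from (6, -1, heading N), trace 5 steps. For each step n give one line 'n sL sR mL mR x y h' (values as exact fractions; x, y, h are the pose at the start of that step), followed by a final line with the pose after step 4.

0 24/13 120/41 576/533 -2052/533 6 -1 N
1 6 15/2 3/2 -21/2 6 -2 E
2 120/37 24/13 -672/481 -1668/481 5 -2 S
3 60/41 4/3 -16/123 -254/123 5 -1 W
4 24/13 120/41 576/533 -2052/533 6 -1 N
final 6 -2 E

n=0: pose=(6,-1,N); sL=24/13, sR=120/41; mL=576/533, mR=-2052/533; mL+mR=-36/13 → advance -1; mR−mL=-2628/533 → turn -1·90°
n=1: pose=(6,-2,E); sL=6, sR=15/2; mL=3/2, mR=-21/2; mL+mR=-9 → advance -1; mR−mL=-12 → turn -1·90°
n=2: pose=(5,-2,S); sL=120/37, sR=24/13; mL=-672/481, mR=-1668/481; mL+mR=-180/37 → advance -1; mR−mL=-996/481 → turn -1·90°
n=3: pose=(5,-1,W); sL=60/41, sR=4/3; mL=-16/123, mR=-254/123; mL+mR=-90/41 → advance -1; mR−mL=-238/123 → turn -1·90°
n=4: pose=(6,-1,N); sL=24/13, sR=120/41; mL=576/533, mR=-2052/533; mL+mR=-36/13 → advance -1; mR−mL=-2628/533 → turn -1·90°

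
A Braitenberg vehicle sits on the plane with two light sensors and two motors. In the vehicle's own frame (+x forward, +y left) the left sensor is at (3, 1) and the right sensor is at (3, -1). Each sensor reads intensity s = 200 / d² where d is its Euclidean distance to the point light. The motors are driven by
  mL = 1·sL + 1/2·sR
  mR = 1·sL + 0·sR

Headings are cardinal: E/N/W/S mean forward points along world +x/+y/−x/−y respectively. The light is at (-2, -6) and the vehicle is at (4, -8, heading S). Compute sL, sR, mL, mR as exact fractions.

left sensor world pos  = (5, -11); dL² = 74
right sensor world pos = (3, -11); dR² = 50
sL = 200/74 = 100/37
sR = 200/50 = 4
mL = 1·sL + 1/2·sR = 174/37
mR = 1·sL + 0·sR = 100/37

100/37 4 174/37 100/37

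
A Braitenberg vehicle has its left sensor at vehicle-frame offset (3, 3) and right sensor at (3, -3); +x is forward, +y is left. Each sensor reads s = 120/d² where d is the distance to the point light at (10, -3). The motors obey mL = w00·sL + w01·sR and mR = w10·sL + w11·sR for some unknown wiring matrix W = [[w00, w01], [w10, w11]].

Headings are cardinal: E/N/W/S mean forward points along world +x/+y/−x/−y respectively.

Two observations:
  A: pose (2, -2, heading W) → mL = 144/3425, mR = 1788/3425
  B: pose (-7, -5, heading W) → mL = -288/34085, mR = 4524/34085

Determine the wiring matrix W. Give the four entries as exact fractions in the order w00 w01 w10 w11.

1/2 -1/2 1 -1/2

obs A: pose=(2,-2,W) → sL=24/25, sR=120/137, mL=144/3425, mR=1788/3425
obs B: pose=(-7,-5,W) → sL=24/85, sR=120/401, mL=-288/34085, mR=4524/34085
sensor matrix S = [[24/25, 120/137], [24/85, 120/401]]; det S = 186624/4669645
solve [mL_A; mL_B] = S·[w00; w01] and [mR_A; mR_B] = S·[w10; w11]:
  w00 = 1/2, w01 = -1/2, w10 = 1, w11 = -1/2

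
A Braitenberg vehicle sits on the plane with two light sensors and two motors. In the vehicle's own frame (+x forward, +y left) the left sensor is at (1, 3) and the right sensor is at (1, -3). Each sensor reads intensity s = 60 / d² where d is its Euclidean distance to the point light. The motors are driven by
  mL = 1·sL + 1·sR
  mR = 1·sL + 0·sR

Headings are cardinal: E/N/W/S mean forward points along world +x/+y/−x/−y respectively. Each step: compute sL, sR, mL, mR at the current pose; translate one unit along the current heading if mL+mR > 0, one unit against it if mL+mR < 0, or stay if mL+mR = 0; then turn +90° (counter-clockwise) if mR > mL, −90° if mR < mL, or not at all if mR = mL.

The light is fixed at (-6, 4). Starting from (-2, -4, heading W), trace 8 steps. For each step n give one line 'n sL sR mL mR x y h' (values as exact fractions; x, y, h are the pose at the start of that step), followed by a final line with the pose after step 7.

n=0: pose=(-2,-4,W); sL=6/13, sR=30/17; mL=492/221, mR=6/13; mL+mR=594/221 → advance +1; mR−mL=-30/17 → turn -1·90°
n=1: pose=(-3,-4,N); sL=60/49, sR=12/17; mL=1608/833, mR=60/49; mL+mR=2628/833 → advance +1; mR−mL=-12/17 → turn -1·90°
n=2: pose=(-3,-3,E); sL=15/8, sR=15/29; mL=555/232, mR=15/8; mL+mR=495/116 → advance +1; mR−mL=-15/29 → turn -1·90°
n=3: pose=(-2,-3,S); sL=60/113, sR=12/13; mL=2136/1469, mR=60/113; mL+mR=2916/1469 → advance +1; mR−mL=-12/13 → turn -1·90°
n=4: pose=(-2,-4,W); sL=6/13, sR=30/17; mL=492/221, mR=6/13; mL+mR=594/221 → advance +1; mR−mL=-30/17 → turn -1·90°
n=5: pose=(-3,-4,N); sL=60/49, sR=12/17; mL=1608/833, mR=60/49; mL+mR=2628/833 → advance +1; mR−mL=-12/17 → turn -1·90°
n=6: pose=(-3,-3,E); sL=15/8, sR=15/29; mL=555/232, mR=15/8; mL+mR=495/116 → advance +1; mR−mL=-15/29 → turn -1·90°
n=7: pose=(-2,-3,S); sL=60/113, sR=12/13; mL=2136/1469, mR=60/113; mL+mR=2916/1469 → advance +1; mR−mL=-12/13 → turn -1·90°

0 6/13 30/17 492/221 6/13 -2 -4 W
1 60/49 12/17 1608/833 60/49 -3 -4 N
2 15/8 15/29 555/232 15/8 -3 -3 E
3 60/113 12/13 2136/1469 60/113 -2 -3 S
4 6/13 30/17 492/221 6/13 -2 -4 W
5 60/49 12/17 1608/833 60/49 -3 -4 N
6 15/8 15/29 555/232 15/8 -3 -3 E
7 60/113 12/13 2136/1469 60/113 -2 -3 S
final -2 -4 W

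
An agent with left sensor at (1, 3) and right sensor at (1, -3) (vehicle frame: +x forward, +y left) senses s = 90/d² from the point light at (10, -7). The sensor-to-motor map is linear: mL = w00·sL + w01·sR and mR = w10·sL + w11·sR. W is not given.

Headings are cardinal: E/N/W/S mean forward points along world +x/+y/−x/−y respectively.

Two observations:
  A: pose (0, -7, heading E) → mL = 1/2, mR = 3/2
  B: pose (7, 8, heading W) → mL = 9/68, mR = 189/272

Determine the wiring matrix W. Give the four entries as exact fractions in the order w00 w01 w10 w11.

obs A: pose=(0,-7,E) → sL=1, sR=1, mL=1/2, mR=3/2
obs B: pose=(7,8,W) → sL=9/16, sR=9/34, mL=9/68, mR=189/272
sensor matrix S = [[1, 1], [9/16, 9/34]]; det S = -81/272
solve [mL_A; mL_B] = S·[w00; w01] and [mR_A; mR_B] = S·[w10; w11]:
  w00 = 0, w01 = 1/2, w10 = 1, w11 = 1/2

0 1/2 1 1/2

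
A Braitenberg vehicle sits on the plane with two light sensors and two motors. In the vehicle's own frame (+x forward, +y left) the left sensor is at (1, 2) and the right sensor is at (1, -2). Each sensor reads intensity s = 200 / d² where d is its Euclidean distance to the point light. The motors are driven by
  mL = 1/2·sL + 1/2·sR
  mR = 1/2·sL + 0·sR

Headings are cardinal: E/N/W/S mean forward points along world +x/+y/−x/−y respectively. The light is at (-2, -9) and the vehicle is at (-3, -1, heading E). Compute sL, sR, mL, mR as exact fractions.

left sensor world pos  = (-2, 1); dL² = 100
right sensor world pos = (-2, -3); dR² = 36
sL = 200/100 = 2
sR = 200/36 = 50/9
mL = 1/2·sL + 1/2·sR = 34/9
mR = 1/2·sL + 0·sR = 1

2 50/9 34/9 1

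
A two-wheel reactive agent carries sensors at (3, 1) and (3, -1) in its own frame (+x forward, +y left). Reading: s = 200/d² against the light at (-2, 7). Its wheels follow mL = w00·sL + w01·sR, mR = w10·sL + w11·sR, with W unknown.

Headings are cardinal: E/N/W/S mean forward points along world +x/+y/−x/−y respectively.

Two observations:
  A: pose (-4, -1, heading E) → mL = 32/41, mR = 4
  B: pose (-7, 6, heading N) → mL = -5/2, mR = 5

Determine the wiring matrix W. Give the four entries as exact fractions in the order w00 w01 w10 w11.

obs A: pose=(-4,-1,E) → sL=4, sR=100/41, mL=32/41, mR=4
obs B: pose=(-7,6,N) → sL=5, sR=10, mL=-5/2, mR=5
sensor matrix S = [[4, 100/41], [5, 10]]; det S = 1140/41
solve [mL_A; mL_B] = S·[w00; w01] and [mR_A; mR_B] = S·[w10; w11]:
  w00 = 1/2, w01 = -1/2, w10 = 1, w11 = 0

1/2 -1/2 1 0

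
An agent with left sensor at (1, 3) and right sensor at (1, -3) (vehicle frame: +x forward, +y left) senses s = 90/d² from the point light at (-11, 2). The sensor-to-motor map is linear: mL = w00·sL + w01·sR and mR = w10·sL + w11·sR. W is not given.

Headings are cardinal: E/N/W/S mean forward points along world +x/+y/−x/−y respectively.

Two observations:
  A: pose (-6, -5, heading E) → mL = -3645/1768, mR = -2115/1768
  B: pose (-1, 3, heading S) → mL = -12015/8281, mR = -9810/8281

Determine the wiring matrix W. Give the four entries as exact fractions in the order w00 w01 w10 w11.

-1 -1/2 -1/2 -1/2

obs A: pose=(-6,-5,E) → sL=45/26, sR=45/68, mL=-3645/1768, mR=-2115/1768
obs B: pose=(-1,3,S) → sL=90/169, sR=90/49, mL=-12015/8281, mR=-9810/8281
sensor matrix S = [[45/26, 45/68], [90/169, 90/49]]; det S = 795825/281554
solve [mL_A; mL_B] = S·[w00; w01] and [mR_A; mR_B] = S·[w10; w11]:
  w00 = -1, w01 = -1/2, w10 = -1/2, w11 = -1/2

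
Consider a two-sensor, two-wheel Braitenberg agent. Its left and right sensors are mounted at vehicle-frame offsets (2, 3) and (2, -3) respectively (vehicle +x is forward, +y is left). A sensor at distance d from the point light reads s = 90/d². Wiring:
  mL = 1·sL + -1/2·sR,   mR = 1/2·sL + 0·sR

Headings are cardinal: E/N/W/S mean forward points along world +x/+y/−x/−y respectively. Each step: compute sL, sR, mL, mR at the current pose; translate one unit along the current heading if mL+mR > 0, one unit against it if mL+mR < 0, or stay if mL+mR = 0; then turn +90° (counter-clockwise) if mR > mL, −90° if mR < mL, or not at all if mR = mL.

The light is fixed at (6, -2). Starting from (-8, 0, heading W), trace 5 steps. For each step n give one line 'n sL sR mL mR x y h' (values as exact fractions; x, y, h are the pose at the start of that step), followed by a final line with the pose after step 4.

0 90/257 90/281 13725/72217 45/257 -8 0 W
1 9/34 9/16 -9/544 9/68 -9 0 N
2 90/289 18/65 3249/18785 45/289 -9 1 W
3 45/193 45/97 45/37442 45/386 -10 1 N
4 18/65 90/373 3789/24245 9/65 -10 2 W
final -11 2 N

n=0: pose=(-8,0,W); sL=90/257, sR=90/281; mL=13725/72217, mR=45/257; mL+mR=26370/72217 → advance +1; mR−mL=-1080/72217 → turn -1·90°
n=1: pose=(-9,0,N); sL=9/34, sR=9/16; mL=-9/544, mR=9/68; mL+mR=63/544 → advance +1; mR−mL=81/544 → turn +1·90°
n=2: pose=(-9,1,W); sL=90/289, sR=18/65; mL=3249/18785, mR=45/289; mL+mR=6174/18785 → advance +1; mR−mL=-324/18785 → turn -1·90°
n=3: pose=(-10,1,N); sL=45/193, sR=45/97; mL=45/37442, mR=45/386; mL+mR=2205/18721 → advance +1; mR−mL=2160/18721 → turn +1·90°
n=4: pose=(-10,2,W); sL=18/65, sR=90/373; mL=3789/24245, mR=9/65; mL+mR=7146/24245 → advance +1; mR−mL=-432/24245 → turn -1·90°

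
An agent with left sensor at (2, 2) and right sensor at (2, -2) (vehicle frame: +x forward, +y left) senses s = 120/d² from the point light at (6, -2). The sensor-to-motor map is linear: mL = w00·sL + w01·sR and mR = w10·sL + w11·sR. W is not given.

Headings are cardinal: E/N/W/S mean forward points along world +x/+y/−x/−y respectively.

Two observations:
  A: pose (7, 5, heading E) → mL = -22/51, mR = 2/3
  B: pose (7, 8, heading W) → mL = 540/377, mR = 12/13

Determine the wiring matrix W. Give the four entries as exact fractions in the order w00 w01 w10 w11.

obs A: pose=(7,5,E) → sL=4/3, sR=60/17, mL=-22/51, mR=2/3
obs B: pose=(7,8,W) → sL=24/13, sR=24/29, mL=540/377, mR=12/13
sensor matrix S = [[4/3, 60/17], [24/13, 24/29]]; det S = -34688/6409
solve [mL_A; mL_B] = S·[w00; w01] and [mR_A; mR_B] = S·[w10; w11]:
  w00 = 1, w01 = -1/2, w10 = 1/2, w11 = 0

1 -1/2 1/2 0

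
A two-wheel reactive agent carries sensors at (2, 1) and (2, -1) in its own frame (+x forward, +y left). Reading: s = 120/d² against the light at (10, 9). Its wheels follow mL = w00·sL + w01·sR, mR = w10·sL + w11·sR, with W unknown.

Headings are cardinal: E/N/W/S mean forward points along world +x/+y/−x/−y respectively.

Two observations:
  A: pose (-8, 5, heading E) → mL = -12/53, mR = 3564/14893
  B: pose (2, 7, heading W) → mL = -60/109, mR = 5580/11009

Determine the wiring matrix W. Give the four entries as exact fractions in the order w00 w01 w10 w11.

obs A: pose=(-8,5,E) → sL=24/53, sR=120/281, mL=-12/53, mR=3564/14893
obs B: pose=(2,7,W) → sL=120/109, sR=120/101, mL=-60/109, mR=5580/11009
sensor matrix S = [[24/53, 120/281], [120/109, 120/101]]; det S = 11128320/163957037
solve [mL_A; mL_B] = S·[w00; w01] and [mR_A; mR_B] = S·[w10; w11]:
  w00 = -1/2, w01 = 0, w10 = 1, w11 = -1/2

-1/2 0 1 -1/2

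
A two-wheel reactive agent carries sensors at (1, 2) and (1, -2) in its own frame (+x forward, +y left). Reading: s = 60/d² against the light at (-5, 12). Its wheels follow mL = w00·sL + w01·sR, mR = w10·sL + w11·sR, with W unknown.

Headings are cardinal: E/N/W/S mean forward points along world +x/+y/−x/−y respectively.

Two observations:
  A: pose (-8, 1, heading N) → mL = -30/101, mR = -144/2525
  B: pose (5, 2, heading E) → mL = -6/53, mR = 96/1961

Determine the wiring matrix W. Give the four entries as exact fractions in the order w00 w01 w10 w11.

obs A: pose=(-8,1,N) → sL=12/25, sR=60/101, mL=-30/101, mR=-144/2525
obs B: pose=(5,2,E) → sL=12/37, sR=12/53, mL=-6/53, mR=96/1961
sensor matrix S = [[12/25, 60/101], [12/37, 12/53]]; det S = -415872/4951525
solve [mL_A; mL_B] = S·[w00; w01] and [mR_A; mR_B] = S·[w10; w11]:
  w00 = 0, w01 = -1/2, w10 = 1/2, w11 = -1/2

0 -1/2 1/2 -1/2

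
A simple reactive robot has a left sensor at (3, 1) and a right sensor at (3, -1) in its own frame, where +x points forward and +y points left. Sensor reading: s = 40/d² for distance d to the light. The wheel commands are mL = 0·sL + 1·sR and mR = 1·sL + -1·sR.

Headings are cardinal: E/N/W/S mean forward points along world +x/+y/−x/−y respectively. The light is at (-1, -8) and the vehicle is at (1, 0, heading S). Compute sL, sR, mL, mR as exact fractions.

20/17 20/13 20/13 -80/221

left sensor world pos  = (2, -3); dL² = 34
right sensor world pos = (0, -3); dR² = 26
sL = 40/34 = 20/17
sR = 40/26 = 20/13
mL = 0·sL + 1·sR = 20/13
mR = 1·sL + -1·sR = -80/221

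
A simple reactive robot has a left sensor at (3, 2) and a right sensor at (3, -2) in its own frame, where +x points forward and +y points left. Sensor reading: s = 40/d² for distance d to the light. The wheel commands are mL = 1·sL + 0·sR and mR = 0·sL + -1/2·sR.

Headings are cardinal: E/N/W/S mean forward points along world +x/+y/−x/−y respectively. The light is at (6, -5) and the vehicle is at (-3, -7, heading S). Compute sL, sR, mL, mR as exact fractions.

20/37 20/73 20/37 -10/73

left sensor world pos  = (-1, -10); dL² = 74
right sensor world pos = (-5, -10); dR² = 146
sL = 40/74 = 20/37
sR = 40/146 = 20/73
mL = 1·sL + 0·sR = 20/37
mR = 0·sL + -1/2·sR = -10/73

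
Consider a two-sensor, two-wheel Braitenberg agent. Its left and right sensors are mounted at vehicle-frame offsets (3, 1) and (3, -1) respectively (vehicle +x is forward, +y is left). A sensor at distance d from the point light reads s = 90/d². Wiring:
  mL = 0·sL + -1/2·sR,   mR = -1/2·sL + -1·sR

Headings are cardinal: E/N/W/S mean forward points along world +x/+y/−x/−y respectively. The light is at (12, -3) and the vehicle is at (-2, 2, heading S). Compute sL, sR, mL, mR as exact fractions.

left sensor world pos  = (-1, -1); dL² = 173
right sensor world pos = (-3, -1); dR² = 229
sL = 90/173 = 90/173
sR = 90/229 = 90/229
mL = 0·sL + -1/2·sR = -45/229
mR = -1/2·sL + -1·sR = -25875/39617

90/173 90/229 -45/229 -25875/39617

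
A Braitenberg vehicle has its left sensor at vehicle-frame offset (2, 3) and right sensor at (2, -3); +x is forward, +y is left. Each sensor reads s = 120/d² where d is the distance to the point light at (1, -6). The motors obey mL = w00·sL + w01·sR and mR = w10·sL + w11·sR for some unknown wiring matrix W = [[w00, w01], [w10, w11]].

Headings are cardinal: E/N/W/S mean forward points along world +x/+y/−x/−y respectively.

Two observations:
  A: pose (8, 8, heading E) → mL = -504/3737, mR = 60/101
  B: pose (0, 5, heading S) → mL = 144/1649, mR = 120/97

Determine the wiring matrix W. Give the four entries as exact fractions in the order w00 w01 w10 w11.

1/2 -1/2 0 1

obs A: pose=(8,8,E) → sL=12/37, sR=60/101, mL=-504/3737, mR=60/101
obs B: pose=(0,5,S) → sL=24/17, sR=120/97, mL=144/1649, mR=120/97
sensor matrix S = [[12/37, 60/101], [24/17, 120/97]]; det S = -2695680/6162313
solve [mL_A; mL_B] = S·[w00; w01] and [mR_A; mR_B] = S·[w10; w11]:
  w00 = 1/2, w01 = -1/2, w10 = 0, w11 = 1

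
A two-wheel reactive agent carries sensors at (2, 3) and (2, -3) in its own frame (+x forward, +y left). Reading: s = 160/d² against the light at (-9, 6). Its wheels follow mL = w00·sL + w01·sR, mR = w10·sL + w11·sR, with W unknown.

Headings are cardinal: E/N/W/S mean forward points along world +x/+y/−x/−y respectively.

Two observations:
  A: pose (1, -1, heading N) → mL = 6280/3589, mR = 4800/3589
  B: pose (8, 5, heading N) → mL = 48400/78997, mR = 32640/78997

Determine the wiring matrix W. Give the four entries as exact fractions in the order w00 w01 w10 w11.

1 -1/2 1 -1

obs A: pose=(1,-1,N) → sL=80/37, sR=80/97, mL=6280/3589, mR=4800/3589
obs B: pose=(8,5,N) → sL=160/197, sR=160/401, mL=48400/78997, mR=32640/78997
sensor matrix S = [[80/37, 80/97], [160/197, 160/401]]; det S = 54681600/283520233
solve [mL_A; mL_B] = S·[w00; w01] and [mR_A; mR_B] = S·[w10; w11]:
  w00 = 1, w01 = -1/2, w10 = 1, w11 = -1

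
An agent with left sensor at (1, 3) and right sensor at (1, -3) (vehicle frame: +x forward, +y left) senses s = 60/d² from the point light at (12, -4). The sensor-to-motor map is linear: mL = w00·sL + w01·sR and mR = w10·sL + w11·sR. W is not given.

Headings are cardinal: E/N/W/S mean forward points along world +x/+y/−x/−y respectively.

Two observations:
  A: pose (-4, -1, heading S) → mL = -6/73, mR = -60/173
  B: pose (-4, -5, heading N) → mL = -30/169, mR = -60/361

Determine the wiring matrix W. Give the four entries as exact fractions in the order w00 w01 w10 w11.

obs A: pose=(-4,-1,S) → sL=60/173, sR=12/73, mL=-6/73, mR=-60/173
obs B: pose=(-4,-5,N) → sL=60/361, sR=60/169, mL=-30/169, mR=-60/361
sensor matrix S = [[60/173, 12/73], [60/361, 60/169]]; det S = 73820160/770482661
solve [mL_A; mL_B] = S·[w00; w01] and [mR_A; mR_B] = S·[w10; w11]:
  w00 = 0, w01 = -1/2, w10 = -1, w11 = 0

0 -1/2 -1 0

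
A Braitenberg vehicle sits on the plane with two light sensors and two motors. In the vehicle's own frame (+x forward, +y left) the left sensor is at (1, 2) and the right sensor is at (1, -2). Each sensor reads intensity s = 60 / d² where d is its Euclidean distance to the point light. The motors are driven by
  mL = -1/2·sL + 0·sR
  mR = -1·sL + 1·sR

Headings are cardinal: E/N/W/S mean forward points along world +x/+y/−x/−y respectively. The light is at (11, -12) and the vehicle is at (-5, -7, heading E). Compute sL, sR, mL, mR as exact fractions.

left sensor world pos  = (-4, -5); dL² = 274
right sensor world pos = (-4, -9); dR² = 234
sL = 60/274 = 30/137
sR = 60/234 = 10/39
mL = -1/2·sL + 0·sR = -15/137
mR = -1·sL + 1·sR = 200/5343

30/137 10/39 -15/137 200/5343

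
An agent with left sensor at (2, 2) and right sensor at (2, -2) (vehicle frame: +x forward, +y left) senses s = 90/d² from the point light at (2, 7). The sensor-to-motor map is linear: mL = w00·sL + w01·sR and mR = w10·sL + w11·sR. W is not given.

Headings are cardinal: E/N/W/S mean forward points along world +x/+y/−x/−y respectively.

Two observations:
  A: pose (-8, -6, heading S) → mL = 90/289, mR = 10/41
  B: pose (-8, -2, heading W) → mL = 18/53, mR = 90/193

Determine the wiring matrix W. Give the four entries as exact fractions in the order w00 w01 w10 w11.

obs A: pose=(-8,-6,S) → sL=90/289, sR=10/41, mL=90/289, mR=10/41
obs B: pose=(-8,-2,W) → sL=18/53, sR=90/193, mL=18/53, mR=90/193
sensor matrix S = [[90/289, 10/41], [18/53, 90/193]]; det S = 7561440/121203421
solve [mL_A; mL_B] = S·[w00; w01] and [mR_A; mR_B] = S·[w10; w11]:
  w00 = 1, w01 = 0, w10 = 0, w11 = 1

1 0 0 1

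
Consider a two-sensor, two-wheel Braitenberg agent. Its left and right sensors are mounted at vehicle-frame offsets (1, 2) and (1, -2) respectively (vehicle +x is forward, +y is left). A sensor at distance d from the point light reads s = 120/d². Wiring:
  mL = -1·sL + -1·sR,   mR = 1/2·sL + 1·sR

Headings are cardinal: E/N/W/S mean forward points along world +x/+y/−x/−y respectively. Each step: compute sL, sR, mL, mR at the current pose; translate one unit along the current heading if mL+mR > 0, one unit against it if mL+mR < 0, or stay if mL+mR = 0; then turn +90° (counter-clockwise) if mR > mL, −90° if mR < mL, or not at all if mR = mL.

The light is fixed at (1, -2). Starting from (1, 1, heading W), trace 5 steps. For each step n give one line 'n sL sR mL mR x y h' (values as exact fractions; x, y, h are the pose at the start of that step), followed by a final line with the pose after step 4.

0 60 60/13 -840/13 450/13 1 1 W
1 120/13 24 -432/13 372/13 2 1 S
2 3 15 -18 33/2 2 2 E
3 120/29 120/29 -240/29 180/29 1 2 N
4 60 60/13 -840/13 450/13 1 1 W
final 2 1 S

n=0: pose=(1,1,W); sL=60, sR=60/13; mL=-840/13, mR=450/13; mL+mR=-30 → advance -1; mR−mL=1290/13 → turn +1·90°
n=1: pose=(2,1,S); sL=120/13, sR=24; mL=-432/13, mR=372/13; mL+mR=-60/13 → advance -1; mR−mL=804/13 → turn +1·90°
n=2: pose=(2,2,E); sL=3, sR=15; mL=-18, mR=33/2; mL+mR=-3/2 → advance -1; mR−mL=69/2 → turn +1·90°
n=3: pose=(1,2,N); sL=120/29, sR=120/29; mL=-240/29, mR=180/29; mL+mR=-60/29 → advance -1; mR−mL=420/29 → turn +1·90°
n=4: pose=(1,1,W); sL=60, sR=60/13; mL=-840/13, mR=450/13; mL+mR=-30 → advance -1; mR−mL=1290/13 → turn +1·90°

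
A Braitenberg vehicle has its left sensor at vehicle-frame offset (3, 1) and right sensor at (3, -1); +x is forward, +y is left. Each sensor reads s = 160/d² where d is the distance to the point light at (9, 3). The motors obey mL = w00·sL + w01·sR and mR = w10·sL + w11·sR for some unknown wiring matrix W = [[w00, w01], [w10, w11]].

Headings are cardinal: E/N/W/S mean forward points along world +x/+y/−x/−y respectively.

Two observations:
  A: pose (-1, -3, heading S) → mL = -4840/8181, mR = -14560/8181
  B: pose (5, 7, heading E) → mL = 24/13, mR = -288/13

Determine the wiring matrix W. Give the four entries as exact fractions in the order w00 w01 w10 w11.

-1 1/2 -1 -1

obs A: pose=(-1,-3,S) → sL=80/81, sR=80/101, mL=-4840/8181, mR=-14560/8181
obs B: pose=(5,7,E) → sL=80/13, sR=16, mL=24/13, mR=-288/13
sensor matrix S = [[80/81, 80/101], [80/13, 16]]; det S = 1162240/106353
solve [mL_A; mL_B] = S·[w00; w01] and [mR_A; mR_B] = S·[w10; w11]:
  w00 = -1, w01 = 1/2, w10 = -1, w11 = -1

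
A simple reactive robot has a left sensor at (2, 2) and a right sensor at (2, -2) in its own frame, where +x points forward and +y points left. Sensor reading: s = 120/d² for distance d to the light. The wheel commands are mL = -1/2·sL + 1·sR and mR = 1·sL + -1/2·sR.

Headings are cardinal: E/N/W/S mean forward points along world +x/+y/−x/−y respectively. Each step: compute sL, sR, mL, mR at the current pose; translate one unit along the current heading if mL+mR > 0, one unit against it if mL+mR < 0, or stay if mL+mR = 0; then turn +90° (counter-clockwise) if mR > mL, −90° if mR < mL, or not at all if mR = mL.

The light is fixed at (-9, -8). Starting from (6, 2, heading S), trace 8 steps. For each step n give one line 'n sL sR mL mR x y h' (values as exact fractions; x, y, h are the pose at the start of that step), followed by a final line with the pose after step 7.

0 120/353 120/233 28380/82249 6780/82249 6 2 S
1 60/109 12/29 438/3161 1086/3161 6 1 W
2 24/61 120/193 5004/11773 972/11773 5 1 S
3 2/3 30/61 29/183 77/183 5 0 W
4 40/87 120/157 7300/13659 1060/13659 4 0 S
5 60/73 60/101 1350/7373 3870/7373 4 -1 W
6 120/221 24/25 3804/5525 348/5525 3 -1 S
7 30/29 30/41 255/1189 795/1189 3 -2 W
final 2 -2 S

n=0: pose=(6,2,S); sL=120/353, sR=120/233; mL=28380/82249, mR=6780/82249; mL+mR=35160/82249 → advance +1; mR−mL=-21600/82249 → turn -1·90°
n=1: pose=(6,1,W); sL=60/109, sR=12/29; mL=438/3161, mR=1086/3161; mL+mR=1524/3161 → advance +1; mR−mL=648/3161 → turn +1·90°
n=2: pose=(5,1,S); sL=24/61, sR=120/193; mL=5004/11773, mR=972/11773; mL+mR=5976/11773 → advance +1; mR−mL=-4032/11773 → turn -1·90°
n=3: pose=(5,0,W); sL=2/3, sR=30/61; mL=29/183, mR=77/183; mL+mR=106/183 → advance +1; mR−mL=16/61 → turn +1·90°
n=4: pose=(4,0,S); sL=40/87, sR=120/157; mL=7300/13659, mR=1060/13659; mL+mR=8360/13659 → advance +1; mR−mL=-2080/4553 → turn -1·90°
n=5: pose=(4,-1,W); sL=60/73, sR=60/101; mL=1350/7373, mR=3870/7373; mL+mR=5220/7373 → advance +1; mR−mL=2520/7373 → turn +1·90°
n=6: pose=(3,-1,S); sL=120/221, sR=24/25; mL=3804/5525, mR=348/5525; mL+mR=4152/5525 → advance +1; mR−mL=-3456/5525 → turn -1·90°
n=7: pose=(3,-2,W); sL=30/29, sR=30/41; mL=255/1189, mR=795/1189; mL+mR=1050/1189 → advance +1; mR−mL=540/1189 → turn +1·90°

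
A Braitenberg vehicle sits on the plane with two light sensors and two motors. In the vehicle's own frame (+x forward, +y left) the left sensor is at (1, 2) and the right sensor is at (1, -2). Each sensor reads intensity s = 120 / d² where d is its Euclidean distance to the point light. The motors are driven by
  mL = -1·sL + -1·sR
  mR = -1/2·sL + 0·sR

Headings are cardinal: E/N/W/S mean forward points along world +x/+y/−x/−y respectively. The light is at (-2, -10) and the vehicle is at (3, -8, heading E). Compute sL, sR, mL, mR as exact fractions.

30/13 10/3 -220/39 -15/13

left sensor world pos  = (4, -6); dL² = 52
right sensor world pos = (4, -10); dR² = 36
sL = 120/52 = 30/13
sR = 120/36 = 10/3
mL = -1·sL + -1·sR = -220/39
mR = -1/2·sL + 0·sR = -15/13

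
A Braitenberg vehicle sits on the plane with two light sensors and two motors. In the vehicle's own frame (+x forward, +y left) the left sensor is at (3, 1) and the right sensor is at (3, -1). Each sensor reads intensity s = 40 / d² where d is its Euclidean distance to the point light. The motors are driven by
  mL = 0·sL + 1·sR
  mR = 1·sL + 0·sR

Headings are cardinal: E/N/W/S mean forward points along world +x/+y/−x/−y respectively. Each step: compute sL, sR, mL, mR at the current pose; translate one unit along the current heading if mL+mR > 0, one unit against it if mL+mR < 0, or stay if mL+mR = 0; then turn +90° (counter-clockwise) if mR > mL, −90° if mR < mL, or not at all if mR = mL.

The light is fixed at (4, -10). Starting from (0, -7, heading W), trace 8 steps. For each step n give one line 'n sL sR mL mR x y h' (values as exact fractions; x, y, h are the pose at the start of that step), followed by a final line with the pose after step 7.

0 40/53 8/13 8/13 40/53 0 -7 W
1 5/2 10/9 10/9 5/2 -1 -7 S
2 40/13 8 8 40/13 -1 -8 E
3 4 20/13 20/13 4 0 -8 S
4 8 40 40 8 0 -9 E
5 5 2 2 5 1 -9 S
6 40 40 40 40 1 -10 E
7 20 20 20 20 2 -10 E
final 3 -10 E

n=0: pose=(0,-7,W); sL=40/53, sR=8/13; mL=8/13, mR=40/53; mL+mR=944/689 → advance +1; mR−mL=96/689 → turn +1·90°
n=1: pose=(-1,-7,S); sL=5/2, sR=10/9; mL=10/9, mR=5/2; mL+mR=65/18 → advance +1; mR−mL=25/18 → turn +1·90°
n=2: pose=(-1,-8,E); sL=40/13, sR=8; mL=8, mR=40/13; mL+mR=144/13 → advance +1; mR−mL=-64/13 → turn -1·90°
n=3: pose=(0,-8,S); sL=4, sR=20/13; mL=20/13, mR=4; mL+mR=72/13 → advance +1; mR−mL=32/13 → turn +1·90°
n=4: pose=(0,-9,E); sL=8, sR=40; mL=40, mR=8; mL+mR=48 → advance +1; mR−mL=-32 → turn -1·90°
n=5: pose=(1,-9,S); sL=5, sR=2; mL=2, mR=5; mL+mR=7 → advance +1; mR−mL=3 → turn +1·90°
n=6: pose=(1,-10,E); sL=40, sR=40; mL=40, mR=40; mL+mR=80 → advance +1; mR−mL=0 → turn +0·90°
n=7: pose=(2,-10,E); sL=20, sR=20; mL=20, mR=20; mL+mR=40 → advance +1; mR−mL=0 → turn +0·90°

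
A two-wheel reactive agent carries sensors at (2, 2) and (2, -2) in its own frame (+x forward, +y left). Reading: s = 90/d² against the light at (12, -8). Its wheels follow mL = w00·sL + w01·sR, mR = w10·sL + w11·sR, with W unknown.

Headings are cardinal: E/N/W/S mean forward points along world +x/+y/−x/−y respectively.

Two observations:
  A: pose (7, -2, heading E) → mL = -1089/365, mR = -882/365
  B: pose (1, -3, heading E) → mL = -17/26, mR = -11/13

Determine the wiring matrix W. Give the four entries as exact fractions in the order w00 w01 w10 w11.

1/2 -1 -1/2 -1/2

obs A: pose=(7,-2,E) → sL=90/73, sR=18/5, mL=-1089/365, mR=-882/365
obs B: pose=(1,-3,E) → sL=9/13, sR=1, mL=-17/26, mR=-11/13
sensor matrix S = [[90/73, 18/5], [9/13, 1]]; det S = -5976/4745
solve [mL_A; mL_B] = S·[w00; w01] and [mR_A; mR_B] = S·[w10; w11]:
  w00 = 1/2, w01 = -1, w10 = -1/2, w11 = -1/2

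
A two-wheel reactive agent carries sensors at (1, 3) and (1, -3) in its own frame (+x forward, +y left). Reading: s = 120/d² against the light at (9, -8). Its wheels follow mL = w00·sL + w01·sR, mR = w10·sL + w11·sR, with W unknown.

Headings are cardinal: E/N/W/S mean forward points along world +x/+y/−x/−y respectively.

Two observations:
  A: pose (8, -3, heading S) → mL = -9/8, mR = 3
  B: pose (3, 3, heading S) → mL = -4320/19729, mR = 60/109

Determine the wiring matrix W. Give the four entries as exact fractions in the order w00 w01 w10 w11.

obs A: pose=(8,-3,S) → sL=6, sR=15/4, mL=-9/8, mR=3
obs B: pose=(3,3,S) → sL=120/109, sR=120/181, mL=-4320/19729, mR=60/109
sensor matrix S = [[6, 15/4], [120/109, 120/181]]; det S = -2970/19729
solve [mL_A; mL_B] = S·[w00; w01] and [mR_A; mR_B] = S·[w10; w11]:
  w00 = -1/2, w01 = 1/2, w10 = 1/2, w11 = 0

-1/2 1/2 1/2 0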